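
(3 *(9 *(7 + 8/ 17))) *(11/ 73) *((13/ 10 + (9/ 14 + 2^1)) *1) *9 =46846998/ 43435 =1078.55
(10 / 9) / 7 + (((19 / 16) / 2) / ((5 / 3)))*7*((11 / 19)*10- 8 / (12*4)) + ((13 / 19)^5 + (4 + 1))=19.33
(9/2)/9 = 1/2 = 0.50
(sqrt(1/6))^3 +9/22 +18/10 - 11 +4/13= -12131/1430 +sqrt(6)/36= -8.42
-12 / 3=-4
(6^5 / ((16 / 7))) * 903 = 3072006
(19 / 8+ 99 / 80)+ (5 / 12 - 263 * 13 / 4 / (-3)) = 69347 / 240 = 288.95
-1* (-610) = 610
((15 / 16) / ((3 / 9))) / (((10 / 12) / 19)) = 513 / 8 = 64.12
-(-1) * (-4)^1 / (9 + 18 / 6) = -1 / 3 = -0.33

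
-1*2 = -2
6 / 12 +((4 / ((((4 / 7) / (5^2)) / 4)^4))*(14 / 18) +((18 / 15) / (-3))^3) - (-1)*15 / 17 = 2917881945.76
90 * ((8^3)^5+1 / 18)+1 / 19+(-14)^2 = 60165276271906540 / 19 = 3166593487995081.05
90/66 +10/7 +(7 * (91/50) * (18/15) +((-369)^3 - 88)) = -483593484603/9625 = -50243478.92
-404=-404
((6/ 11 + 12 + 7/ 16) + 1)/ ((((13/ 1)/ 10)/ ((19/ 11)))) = 233795/ 12584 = 18.58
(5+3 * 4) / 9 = 17 / 9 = 1.89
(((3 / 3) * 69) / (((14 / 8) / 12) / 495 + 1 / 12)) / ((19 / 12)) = 19673280 / 37753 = 521.11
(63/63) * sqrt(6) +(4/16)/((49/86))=43/98 +sqrt(6)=2.89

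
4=4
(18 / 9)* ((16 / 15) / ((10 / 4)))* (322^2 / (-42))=-473984 / 225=-2106.60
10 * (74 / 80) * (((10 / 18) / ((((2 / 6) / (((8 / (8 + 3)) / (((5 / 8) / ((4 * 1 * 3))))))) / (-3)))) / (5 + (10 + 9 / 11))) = -1184 / 29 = -40.83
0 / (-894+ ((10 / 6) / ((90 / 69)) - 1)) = 0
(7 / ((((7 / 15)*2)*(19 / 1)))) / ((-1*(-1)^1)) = 0.39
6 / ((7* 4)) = 3 / 14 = 0.21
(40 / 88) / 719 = 5 / 7909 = 0.00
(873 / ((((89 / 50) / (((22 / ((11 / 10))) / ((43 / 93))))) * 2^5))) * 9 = 91337625 / 15308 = 5966.66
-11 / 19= -0.58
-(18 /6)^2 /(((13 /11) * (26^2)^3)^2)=-1089 /16127493675824287744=-0.00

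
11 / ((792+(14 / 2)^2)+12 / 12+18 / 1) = 11 / 860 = 0.01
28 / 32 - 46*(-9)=3319 / 8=414.88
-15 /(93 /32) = -160 /31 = -5.16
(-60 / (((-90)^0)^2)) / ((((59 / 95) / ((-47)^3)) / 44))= 26038808400 / 59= 441335735.59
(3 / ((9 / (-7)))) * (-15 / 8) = 35 / 8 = 4.38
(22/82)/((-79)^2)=11/255881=0.00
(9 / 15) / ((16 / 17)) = 51 / 80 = 0.64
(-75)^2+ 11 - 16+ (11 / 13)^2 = 949901 / 169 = 5620.72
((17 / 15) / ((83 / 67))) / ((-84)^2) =1139 / 8784720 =0.00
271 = 271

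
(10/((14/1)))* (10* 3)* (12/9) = 200/7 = 28.57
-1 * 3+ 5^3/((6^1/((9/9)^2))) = 107/6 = 17.83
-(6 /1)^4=-1296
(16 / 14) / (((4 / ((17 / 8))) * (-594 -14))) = -17 / 17024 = -0.00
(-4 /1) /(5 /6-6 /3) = 24 /7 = 3.43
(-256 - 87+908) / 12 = 565 / 12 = 47.08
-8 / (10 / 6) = -24 / 5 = -4.80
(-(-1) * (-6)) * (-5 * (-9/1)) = -270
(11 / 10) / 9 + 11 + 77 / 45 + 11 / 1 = 143 / 6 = 23.83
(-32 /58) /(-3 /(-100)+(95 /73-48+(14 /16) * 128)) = -116800 /13830651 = -0.01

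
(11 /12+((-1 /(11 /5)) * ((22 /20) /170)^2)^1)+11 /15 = 953689 /578000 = 1.65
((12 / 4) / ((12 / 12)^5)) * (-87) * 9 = -2349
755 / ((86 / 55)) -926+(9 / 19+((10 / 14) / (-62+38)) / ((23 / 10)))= -442.69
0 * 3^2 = 0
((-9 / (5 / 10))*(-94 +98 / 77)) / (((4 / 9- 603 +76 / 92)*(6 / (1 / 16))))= -158355 / 5480552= -0.03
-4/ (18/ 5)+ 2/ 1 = 8/ 9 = 0.89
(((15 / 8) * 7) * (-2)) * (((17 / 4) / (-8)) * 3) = 5355 / 128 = 41.84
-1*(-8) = 8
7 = 7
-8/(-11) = 8/11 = 0.73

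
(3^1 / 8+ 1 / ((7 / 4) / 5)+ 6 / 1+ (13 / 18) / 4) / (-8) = -593 / 504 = -1.18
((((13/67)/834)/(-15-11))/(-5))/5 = 1/2793900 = 0.00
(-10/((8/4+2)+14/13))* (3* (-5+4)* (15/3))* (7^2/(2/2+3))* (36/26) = 11025/22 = 501.14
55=55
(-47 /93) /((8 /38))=-893 /372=-2.40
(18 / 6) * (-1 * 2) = -6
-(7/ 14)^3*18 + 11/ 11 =-5/ 4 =-1.25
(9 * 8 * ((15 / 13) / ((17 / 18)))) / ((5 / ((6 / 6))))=3888 / 221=17.59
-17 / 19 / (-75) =17 / 1425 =0.01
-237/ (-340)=237/ 340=0.70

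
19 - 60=-41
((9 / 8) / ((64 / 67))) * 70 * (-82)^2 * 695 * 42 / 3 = 172598061825 / 32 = 5393689432.03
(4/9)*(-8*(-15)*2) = 320/3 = 106.67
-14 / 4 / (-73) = 7 / 146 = 0.05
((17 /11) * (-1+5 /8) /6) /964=-17 /169664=-0.00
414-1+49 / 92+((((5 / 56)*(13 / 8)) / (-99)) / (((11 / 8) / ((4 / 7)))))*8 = 2030095325 / 4909212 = 413.53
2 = 2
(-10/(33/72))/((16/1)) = -15/11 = -1.36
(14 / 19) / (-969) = -14 / 18411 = -0.00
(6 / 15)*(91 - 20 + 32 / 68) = 486 / 17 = 28.59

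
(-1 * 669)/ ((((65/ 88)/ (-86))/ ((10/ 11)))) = 920544/ 13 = 70811.08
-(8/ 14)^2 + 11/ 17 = 0.32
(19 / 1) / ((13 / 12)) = 228 / 13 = 17.54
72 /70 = 36 /35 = 1.03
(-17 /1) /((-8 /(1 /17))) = 1 /8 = 0.12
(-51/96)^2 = 289/1024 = 0.28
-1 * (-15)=15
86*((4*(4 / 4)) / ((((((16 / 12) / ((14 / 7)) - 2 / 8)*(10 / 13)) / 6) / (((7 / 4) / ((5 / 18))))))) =5071248 / 125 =40569.98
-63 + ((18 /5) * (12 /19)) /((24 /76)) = -55.80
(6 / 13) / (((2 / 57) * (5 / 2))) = 342 / 65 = 5.26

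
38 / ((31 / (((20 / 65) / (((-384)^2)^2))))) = 19 / 1095317323776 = 0.00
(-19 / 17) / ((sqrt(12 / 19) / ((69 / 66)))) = -437 *sqrt(57) / 2244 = -1.47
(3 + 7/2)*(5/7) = 65/14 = 4.64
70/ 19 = 3.68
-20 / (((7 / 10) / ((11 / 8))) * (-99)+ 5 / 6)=600 / 1487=0.40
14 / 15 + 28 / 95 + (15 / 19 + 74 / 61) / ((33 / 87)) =22627 / 3477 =6.51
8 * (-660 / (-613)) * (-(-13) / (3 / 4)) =91520 / 613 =149.30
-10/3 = -3.33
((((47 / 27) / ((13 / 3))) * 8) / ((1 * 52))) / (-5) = -94 / 7605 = -0.01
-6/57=-2/19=-0.11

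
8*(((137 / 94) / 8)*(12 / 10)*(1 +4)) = 411 / 47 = 8.74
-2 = -2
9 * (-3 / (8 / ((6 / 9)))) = -9 / 4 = -2.25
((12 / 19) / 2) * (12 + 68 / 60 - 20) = -206 / 95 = -2.17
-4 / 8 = -1 / 2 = -0.50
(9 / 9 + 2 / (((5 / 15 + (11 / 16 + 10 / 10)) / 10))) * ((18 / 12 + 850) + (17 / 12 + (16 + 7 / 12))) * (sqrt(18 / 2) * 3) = 16543107 / 194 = 85273.75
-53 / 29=-1.83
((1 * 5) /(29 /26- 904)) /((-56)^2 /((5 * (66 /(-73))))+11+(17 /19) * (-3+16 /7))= 19019 /2346927523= 0.00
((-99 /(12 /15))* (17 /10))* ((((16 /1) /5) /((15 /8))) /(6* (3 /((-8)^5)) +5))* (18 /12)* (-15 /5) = 661782528 /2047775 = 323.17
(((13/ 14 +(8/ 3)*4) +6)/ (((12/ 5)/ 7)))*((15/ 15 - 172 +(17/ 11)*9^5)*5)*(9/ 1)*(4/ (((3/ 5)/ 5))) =77129430000/ 11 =7011766363.64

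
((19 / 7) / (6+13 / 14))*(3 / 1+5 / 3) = 532 / 291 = 1.83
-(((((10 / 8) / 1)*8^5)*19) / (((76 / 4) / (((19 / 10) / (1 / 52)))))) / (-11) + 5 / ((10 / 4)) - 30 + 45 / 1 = 4047035 / 11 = 367912.27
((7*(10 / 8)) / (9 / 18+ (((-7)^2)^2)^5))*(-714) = -4165 / 53194844198408001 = -0.00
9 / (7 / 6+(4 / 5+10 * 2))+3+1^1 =2906 / 659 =4.41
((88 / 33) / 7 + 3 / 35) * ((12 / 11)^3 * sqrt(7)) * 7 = 28224 * sqrt(7) / 6655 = 11.22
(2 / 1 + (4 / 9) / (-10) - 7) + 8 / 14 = -4.47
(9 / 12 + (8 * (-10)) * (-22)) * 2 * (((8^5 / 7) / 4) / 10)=14424064 / 35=412116.11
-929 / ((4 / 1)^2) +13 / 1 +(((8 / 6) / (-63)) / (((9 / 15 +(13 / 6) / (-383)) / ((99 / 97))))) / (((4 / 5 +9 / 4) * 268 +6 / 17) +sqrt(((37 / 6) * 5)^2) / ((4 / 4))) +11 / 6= -4164008404304275 / 96323954404272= -43.23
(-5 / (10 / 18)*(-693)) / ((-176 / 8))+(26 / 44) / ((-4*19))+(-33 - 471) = -1316713 / 1672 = -787.51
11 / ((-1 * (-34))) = 11 / 34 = 0.32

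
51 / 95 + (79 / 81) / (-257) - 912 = -1802530718 / 1977615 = -911.47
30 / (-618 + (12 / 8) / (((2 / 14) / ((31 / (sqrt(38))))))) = -313120 / 6403183-4340 * sqrt(38) / 6403183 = -0.05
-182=-182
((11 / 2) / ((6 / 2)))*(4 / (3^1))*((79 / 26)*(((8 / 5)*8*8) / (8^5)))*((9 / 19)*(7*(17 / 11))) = 9401 / 79040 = 0.12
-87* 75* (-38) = 247950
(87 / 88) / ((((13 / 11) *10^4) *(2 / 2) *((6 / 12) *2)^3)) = 87 / 1040000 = 0.00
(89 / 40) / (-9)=-89 / 360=-0.25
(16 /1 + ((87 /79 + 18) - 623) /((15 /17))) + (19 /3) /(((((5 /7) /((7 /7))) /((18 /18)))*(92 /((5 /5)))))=-14572097 /21804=-668.32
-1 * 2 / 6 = -1 / 3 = -0.33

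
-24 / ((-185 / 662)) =15888 / 185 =85.88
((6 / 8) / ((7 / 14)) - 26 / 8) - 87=-88.75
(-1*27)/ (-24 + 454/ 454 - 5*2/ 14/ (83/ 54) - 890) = 15687/ 530723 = 0.03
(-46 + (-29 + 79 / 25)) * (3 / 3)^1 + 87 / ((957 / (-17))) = -20181 / 275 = -73.39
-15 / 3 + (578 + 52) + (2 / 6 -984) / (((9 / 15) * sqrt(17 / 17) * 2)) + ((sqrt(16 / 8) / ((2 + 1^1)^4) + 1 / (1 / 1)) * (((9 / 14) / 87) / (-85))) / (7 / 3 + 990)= -90022656628 / 462313215 -sqrt(2) / 924626430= -194.72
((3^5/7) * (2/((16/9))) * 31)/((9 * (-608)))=-7533/34048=-0.22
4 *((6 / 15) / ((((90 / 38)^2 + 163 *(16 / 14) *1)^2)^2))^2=26604917590016577201097543696 / 76435236871185017535344637866066552631004296025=0.00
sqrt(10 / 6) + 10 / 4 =sqrt(15) / 3 + 5 / 2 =3.79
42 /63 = 0.67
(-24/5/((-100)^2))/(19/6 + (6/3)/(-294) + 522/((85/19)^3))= -2166633/40578978425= -0.00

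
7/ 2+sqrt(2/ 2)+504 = 508.50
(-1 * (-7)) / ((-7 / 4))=-4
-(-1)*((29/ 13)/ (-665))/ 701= -29/ 6060145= -0.00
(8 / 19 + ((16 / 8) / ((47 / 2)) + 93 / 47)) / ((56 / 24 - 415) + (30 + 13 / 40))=-266280 / 40971733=-0.01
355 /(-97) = -355 /97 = -3.66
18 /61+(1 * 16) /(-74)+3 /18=3325 /13542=0.25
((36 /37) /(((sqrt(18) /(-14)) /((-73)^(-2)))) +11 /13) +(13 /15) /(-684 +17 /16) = 1800251 /2130765 - 84* sqrt(2) /197173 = 0.84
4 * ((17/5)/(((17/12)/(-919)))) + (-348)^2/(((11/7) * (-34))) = -11089.05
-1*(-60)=60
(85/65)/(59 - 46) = 17/169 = 0.10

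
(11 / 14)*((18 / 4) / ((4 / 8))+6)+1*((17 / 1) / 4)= 449 / 28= 16.04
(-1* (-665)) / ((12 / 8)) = 1330 / 3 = 443.33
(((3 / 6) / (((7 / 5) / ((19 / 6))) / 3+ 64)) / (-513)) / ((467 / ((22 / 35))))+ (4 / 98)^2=27941201 / 16771911786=0.00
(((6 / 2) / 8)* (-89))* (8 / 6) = -89 / 2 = -44.50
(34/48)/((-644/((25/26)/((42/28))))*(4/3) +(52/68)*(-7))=-7225/13717704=-0.00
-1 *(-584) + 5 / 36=584.14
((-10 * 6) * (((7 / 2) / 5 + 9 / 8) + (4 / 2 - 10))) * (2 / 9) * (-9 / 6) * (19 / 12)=-4693 / 24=-195.54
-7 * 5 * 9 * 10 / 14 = -225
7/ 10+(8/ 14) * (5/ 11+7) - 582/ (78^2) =949444/ 195195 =4.86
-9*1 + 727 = 718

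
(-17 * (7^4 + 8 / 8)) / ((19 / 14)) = -571676 / 19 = -30088.21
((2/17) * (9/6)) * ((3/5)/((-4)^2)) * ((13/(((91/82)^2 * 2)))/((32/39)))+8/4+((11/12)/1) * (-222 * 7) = -1422.46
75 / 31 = 2.42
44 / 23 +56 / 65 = 4148 / 1495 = 2.77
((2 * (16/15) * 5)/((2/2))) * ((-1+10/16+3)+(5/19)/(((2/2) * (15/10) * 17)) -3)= -11308/2907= -3.89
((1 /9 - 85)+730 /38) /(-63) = 11231 /10773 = 1.04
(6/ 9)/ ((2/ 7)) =7/ 3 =2.33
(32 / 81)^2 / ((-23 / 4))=-4096 / 150903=-0.03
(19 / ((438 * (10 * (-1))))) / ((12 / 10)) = -19 / 5256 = -0.00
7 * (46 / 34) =161 / 17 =9.47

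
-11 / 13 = -0.85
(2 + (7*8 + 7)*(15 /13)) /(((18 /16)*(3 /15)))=38840 /117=331.97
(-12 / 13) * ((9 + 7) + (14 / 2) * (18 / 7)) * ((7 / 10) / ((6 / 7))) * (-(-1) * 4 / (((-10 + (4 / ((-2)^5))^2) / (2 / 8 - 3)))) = -1172864 / 41535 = -28.24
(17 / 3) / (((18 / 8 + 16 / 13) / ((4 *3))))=3536 / 181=19.54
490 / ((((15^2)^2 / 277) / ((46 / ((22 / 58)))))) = 36212764 / 111375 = 325.14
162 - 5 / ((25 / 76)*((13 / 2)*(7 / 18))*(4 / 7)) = 9846 / 65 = 151.48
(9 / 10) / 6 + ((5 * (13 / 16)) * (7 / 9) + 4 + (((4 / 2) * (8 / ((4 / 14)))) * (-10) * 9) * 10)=-36282737 / 720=-50392.69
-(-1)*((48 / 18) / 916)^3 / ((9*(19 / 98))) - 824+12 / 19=-45652075610804 / 55445502213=-823.37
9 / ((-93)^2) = 1 / 961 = 0.00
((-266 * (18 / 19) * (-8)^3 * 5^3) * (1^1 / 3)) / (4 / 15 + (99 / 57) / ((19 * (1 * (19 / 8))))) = 138277440000 / 7849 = 17617204.74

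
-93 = -93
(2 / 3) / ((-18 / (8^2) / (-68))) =4352 / 27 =161.19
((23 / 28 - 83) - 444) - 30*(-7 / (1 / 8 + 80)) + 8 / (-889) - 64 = -1339297107 / 2279396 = -587.57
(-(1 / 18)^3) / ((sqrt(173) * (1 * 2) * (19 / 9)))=-sqrt(173) / 4259952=-0.00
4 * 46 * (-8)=-1472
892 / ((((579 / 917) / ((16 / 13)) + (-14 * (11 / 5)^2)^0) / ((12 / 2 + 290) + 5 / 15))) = 11634719936 / 66597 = 174703.36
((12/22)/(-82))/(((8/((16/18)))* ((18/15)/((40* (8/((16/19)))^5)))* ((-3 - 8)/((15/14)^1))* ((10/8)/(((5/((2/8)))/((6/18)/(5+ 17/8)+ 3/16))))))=282275286000/22260007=12680.83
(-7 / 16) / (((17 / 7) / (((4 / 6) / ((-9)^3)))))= 49 / 297432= 0.00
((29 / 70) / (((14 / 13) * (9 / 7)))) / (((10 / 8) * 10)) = 377 / 15750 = 0.02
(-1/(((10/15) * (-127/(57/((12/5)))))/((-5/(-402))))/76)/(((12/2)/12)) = 25/272288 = 0.00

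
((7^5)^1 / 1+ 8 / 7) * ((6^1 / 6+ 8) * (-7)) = -1058913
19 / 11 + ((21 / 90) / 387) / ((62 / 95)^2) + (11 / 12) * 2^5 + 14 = 4424344657 / 98183448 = 45.06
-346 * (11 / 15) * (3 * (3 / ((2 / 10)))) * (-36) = 411048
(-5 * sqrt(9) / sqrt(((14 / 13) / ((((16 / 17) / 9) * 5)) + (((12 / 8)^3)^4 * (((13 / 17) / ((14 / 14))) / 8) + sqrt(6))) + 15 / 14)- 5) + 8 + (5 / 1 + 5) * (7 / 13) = -1920 * sqrt(15470) / sqrt(253460480 * sqrt(6) + 3937069419) + 109 / 13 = 4.85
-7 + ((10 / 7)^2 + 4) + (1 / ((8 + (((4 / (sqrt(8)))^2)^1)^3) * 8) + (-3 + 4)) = 0.05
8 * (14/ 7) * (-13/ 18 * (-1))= 104/ 9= 11.56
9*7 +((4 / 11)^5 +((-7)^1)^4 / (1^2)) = 396830688 / 161051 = 2464.01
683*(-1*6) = -4098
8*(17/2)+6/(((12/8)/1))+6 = 78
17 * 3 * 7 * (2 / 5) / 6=119 / 5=23.80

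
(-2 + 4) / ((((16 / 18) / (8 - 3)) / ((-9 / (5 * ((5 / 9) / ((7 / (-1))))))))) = 5103 / 20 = 255.15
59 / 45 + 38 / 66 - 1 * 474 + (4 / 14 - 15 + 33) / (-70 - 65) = -4909024 / 10395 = -472.25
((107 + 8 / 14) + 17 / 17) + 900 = 7060 / 7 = 1008.57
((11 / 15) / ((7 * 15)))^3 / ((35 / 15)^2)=1331 / 21271359375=0.00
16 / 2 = 8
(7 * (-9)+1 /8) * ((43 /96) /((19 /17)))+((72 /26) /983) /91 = -427585619765 /16968876288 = -25.20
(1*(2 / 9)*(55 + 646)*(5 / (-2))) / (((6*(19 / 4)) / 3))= -7010 / 171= -40.99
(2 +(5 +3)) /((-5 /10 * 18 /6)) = -20 /3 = -6.67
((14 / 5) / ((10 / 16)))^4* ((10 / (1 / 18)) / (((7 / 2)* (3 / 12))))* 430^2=47881025224704 / 3125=15321928071.91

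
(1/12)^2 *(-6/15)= -1/360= -0.00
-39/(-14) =39/14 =2.79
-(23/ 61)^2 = -529/ 3721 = -0.14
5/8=0.62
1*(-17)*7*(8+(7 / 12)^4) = -20026391 / 20736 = -965.78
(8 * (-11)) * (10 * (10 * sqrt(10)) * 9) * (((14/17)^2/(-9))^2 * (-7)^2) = -69687.15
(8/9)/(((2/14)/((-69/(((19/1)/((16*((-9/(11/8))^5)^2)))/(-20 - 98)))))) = 3034740514021547182129152/492811067419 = 6158020212320.71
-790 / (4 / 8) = -1580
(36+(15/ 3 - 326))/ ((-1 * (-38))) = -15/ 2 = -7.50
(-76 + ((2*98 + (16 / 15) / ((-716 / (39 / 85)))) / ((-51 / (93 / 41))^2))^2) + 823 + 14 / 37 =37778493061494112683561533 / 50537849588038827908125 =747.53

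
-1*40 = -40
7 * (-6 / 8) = -21 / 4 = -5.25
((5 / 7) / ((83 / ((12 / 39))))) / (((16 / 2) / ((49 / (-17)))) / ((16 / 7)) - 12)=-8 / 39923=-0.00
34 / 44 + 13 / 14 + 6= 7.70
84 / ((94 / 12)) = 504 / 47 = 10.72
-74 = -74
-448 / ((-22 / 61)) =13664 / 11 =1242.18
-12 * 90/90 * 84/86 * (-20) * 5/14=3600/43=83.72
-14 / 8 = -7 / 4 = -1.75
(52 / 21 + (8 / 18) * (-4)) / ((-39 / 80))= -3520 / 2457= -1.43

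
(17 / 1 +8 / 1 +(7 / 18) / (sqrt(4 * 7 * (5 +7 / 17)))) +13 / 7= sqrt(2737) / 1656 +188 / 7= 26.89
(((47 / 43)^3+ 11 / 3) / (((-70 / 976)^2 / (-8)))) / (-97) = 2259597908992 / 28342257825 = 79.73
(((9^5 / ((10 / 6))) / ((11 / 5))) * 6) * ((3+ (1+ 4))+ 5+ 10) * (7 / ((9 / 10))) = 190137780 / 11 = 17285252.73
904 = 904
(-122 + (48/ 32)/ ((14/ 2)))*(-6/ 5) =1023/ 7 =146.14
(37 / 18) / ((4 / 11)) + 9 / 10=2359 / 360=6.55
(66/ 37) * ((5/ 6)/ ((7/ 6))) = 1.27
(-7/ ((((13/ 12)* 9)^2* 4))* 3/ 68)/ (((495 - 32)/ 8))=-56/ 3990597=-0.00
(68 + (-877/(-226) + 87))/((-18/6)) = -11969/226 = -52.96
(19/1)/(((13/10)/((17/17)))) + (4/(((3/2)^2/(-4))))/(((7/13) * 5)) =49034/4095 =11.97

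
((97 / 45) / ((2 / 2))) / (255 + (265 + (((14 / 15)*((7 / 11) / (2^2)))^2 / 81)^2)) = 0.00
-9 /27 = -1 /3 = -0.33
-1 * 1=-1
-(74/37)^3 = -8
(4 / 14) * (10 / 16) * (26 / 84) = 65 / 1176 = 0.06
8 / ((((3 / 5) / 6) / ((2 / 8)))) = 20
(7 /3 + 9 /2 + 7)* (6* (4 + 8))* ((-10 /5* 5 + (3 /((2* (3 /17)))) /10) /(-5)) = 45567 /25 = 1822.68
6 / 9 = 2 / 3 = 0.67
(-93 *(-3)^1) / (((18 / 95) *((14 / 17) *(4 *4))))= 50065 / 448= 111.75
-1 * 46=-46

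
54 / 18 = 3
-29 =-29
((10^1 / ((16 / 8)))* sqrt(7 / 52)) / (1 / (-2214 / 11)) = -5535* sqrt(91) / 143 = -369.23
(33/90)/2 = 0.18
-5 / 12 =-0.42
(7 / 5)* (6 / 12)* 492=1722 / 5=344.40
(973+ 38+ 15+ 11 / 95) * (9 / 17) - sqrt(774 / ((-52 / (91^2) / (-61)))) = 877329 / 1615 - 21 * sqrt(68198) / 2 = -2198.81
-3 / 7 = -0.43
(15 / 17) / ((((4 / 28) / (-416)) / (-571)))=24941280 / 17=1467134.12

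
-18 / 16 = -9 / 8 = -1.12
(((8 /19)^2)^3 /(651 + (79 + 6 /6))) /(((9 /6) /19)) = 524288 /5430085107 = 0.00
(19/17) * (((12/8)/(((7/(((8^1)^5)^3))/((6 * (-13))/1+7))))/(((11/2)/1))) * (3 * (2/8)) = -106793365382627328/1309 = -81583930773588.49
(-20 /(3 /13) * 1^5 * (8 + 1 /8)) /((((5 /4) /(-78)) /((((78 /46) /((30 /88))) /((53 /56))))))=281497216 /1219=230924.71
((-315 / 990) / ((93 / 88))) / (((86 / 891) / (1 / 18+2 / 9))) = -1155 / 1333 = -0.87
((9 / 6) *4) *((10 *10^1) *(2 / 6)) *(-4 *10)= -8000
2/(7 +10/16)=0.26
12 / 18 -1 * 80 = -238 / 3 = -79.33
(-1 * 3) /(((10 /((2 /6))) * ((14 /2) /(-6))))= 3 /35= 0.09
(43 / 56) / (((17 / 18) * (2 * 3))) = 129 / 952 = 0.14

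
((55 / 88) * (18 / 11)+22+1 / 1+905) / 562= 40877 / 24728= 1.65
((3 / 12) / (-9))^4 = 1 / 1679616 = 0.00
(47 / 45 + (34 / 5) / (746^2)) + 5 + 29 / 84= 1120129721 / 175302540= 6.39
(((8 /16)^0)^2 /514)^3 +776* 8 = 843026186753 /135796744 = 6208.00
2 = 2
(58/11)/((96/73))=2117/528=4.01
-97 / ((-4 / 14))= 679 / 2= 339.50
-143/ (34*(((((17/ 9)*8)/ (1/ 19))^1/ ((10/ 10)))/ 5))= -6435/ 87856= -0.07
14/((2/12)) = 84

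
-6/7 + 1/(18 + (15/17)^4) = -8739371/10878021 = -0.80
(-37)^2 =1369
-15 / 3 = -5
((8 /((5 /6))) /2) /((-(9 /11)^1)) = -88 /15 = -5.87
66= 66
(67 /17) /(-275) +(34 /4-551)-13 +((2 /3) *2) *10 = -15208177 /28050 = -542.18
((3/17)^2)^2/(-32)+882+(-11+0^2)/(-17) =2359025999/2672672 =882.65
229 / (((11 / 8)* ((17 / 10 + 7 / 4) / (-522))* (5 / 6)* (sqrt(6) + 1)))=7650432 / 1265-7650432* sqrt(6) / 1265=-8766.18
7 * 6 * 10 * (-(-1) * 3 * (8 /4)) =2520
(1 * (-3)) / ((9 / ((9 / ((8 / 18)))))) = -27 / 4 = -6.75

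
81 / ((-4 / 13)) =-1053 / 4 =-263.25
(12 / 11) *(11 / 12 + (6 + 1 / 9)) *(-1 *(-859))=19757 / 3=6585.67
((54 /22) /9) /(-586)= -3 /6446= -0.00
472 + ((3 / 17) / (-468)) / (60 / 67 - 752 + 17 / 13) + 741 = 161604220063 / 133226892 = 1213.00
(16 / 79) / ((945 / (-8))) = -128 / 74655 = -0.00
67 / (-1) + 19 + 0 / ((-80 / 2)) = -48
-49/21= -7/3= -2.33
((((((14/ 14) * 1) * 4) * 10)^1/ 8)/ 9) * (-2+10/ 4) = 5/ 18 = 0.28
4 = 4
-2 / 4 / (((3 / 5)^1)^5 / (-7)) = 21875 / 486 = 45.01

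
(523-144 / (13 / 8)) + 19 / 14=79305 / 182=435.74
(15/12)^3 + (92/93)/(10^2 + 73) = 2017013/1029696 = 1.96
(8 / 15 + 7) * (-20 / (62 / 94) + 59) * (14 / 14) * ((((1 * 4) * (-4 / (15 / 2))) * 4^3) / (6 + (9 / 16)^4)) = -1926158614528 / 398349225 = -4835.35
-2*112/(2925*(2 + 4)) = -112/8775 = -0.01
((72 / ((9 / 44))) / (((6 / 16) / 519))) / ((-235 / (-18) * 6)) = 1461504 / 235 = 6219.17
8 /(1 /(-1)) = -8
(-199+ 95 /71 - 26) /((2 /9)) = -71460 /71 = -1006.48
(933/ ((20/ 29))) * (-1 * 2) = -27057/ 10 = -2705.70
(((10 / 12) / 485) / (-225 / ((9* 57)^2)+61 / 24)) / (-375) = -12996 / 7206699875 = -0.00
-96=-96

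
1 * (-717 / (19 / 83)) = -59511 / 19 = -3132.16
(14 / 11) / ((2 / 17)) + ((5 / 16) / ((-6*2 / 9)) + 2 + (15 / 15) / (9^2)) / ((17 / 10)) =5750551 / 484704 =11.86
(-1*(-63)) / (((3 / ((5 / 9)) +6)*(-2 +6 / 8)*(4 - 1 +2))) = -84 / 95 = -0.88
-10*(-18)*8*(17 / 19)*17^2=7074720 / 19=372353.68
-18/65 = -0.28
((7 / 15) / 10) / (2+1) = 7 / 450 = 0.02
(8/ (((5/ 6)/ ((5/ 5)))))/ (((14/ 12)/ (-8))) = -2304/ 35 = -65.83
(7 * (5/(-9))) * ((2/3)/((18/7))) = -245/243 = -1.01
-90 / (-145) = 18 / 29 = 0.62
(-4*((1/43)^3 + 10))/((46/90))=-143112780/1828661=-78.26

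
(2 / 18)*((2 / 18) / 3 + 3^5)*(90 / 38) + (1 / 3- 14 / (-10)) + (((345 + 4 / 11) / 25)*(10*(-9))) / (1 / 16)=-111885200 / 5643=-19827.26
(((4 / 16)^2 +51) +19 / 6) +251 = 305.23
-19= -19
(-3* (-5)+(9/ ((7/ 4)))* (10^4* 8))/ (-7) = -2880105/ 49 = -58777.65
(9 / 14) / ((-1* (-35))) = 9 / 490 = 0.02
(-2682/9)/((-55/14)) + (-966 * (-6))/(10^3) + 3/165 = 224589/2750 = 81.67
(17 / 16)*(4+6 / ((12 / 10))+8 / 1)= 289 / 16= 18.06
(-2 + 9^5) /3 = 59047 /3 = 19682.33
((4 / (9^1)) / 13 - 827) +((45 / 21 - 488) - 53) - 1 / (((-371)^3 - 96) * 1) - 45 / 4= -230368655361661 / 167288635332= -1377.07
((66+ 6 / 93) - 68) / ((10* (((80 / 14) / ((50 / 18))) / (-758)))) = 13265 / 186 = 71.32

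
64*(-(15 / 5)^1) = -192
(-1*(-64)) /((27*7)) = 64 /189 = 0.34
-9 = -9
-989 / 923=-1.07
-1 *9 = -9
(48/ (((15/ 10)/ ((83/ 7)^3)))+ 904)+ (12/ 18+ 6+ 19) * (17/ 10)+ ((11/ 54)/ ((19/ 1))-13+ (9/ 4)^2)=764144417411/ 14076720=54284.27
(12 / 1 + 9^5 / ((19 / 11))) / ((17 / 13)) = 8446971 / 323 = 26151.61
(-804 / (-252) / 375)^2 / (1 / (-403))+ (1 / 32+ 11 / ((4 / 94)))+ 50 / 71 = 36522038659151 / 140899500000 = 259.21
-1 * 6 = -6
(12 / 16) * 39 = 117 / 4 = 29.25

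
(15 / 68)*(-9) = -135 / 68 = -1.99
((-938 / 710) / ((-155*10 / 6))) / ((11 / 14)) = 19698 / 3026375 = 0.01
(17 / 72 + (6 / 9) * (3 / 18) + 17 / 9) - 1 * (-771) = 55673 / 72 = 773.24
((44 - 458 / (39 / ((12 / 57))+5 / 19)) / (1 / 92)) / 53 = 2342192 / 32489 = 72.09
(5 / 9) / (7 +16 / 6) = 5 / 87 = 0.06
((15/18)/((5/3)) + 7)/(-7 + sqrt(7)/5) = -125/116 - 25 *sqrt(7)/812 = -1.16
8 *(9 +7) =128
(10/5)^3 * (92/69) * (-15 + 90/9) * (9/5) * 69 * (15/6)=-16560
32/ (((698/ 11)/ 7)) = 1232/ 349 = 3.53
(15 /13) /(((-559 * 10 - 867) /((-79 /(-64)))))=-1185 /5372224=-0.00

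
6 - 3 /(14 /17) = 33 /14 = 2.36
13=13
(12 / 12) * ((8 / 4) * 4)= 8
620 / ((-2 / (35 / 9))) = -10850 / 9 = -1205.56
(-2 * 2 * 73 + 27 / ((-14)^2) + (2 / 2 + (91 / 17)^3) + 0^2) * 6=-397155903 / 481474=-824.88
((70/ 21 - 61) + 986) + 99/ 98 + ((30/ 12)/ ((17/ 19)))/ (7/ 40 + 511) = 13567712939/ 14599158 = 929.35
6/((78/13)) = 1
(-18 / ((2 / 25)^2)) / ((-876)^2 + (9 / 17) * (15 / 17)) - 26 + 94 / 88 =-27035491917 / 1084217684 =-24.94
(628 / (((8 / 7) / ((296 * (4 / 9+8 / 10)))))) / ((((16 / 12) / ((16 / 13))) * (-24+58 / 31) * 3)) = -11525056 / 4095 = -2814.42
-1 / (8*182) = -1 / 1456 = -0.00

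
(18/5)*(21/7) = 54/5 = 10.80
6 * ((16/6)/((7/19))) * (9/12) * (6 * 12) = 16416/7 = 2345.14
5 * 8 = 40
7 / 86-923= -79371 / 86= -922.92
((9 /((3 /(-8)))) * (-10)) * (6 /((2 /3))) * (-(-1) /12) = 180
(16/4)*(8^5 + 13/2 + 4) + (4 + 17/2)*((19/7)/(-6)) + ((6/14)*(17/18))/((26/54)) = 20453033/156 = 131109.19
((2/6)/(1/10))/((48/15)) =25/24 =1.04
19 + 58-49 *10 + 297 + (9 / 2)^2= -383 / 4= -95.75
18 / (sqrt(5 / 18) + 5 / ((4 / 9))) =1.53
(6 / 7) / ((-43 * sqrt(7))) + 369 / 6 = 123 / 2-6 * sqrt(7) / 2107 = 61.49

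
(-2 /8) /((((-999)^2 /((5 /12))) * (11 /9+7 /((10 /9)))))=-25 /1801724472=-0.00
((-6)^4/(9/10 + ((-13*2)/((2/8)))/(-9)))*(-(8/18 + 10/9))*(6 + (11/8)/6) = -1130220/1121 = -1008.22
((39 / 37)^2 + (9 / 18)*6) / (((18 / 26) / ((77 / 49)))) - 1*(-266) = 1130786 / 4107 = 275.33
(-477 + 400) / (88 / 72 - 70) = 693 / 619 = 1.12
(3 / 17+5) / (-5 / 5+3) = 44 / 17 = 2.59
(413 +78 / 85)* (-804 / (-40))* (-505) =-4201471.08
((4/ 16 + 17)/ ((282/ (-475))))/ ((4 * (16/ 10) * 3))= -1.51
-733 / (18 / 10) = -3665 / 9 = -407.22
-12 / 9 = -4 / 3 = -1.33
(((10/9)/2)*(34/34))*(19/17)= 95/153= 0.62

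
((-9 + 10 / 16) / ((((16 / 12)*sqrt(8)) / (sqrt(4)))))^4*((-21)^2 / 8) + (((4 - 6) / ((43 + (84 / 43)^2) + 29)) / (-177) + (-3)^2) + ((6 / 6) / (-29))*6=64770988439806547647 / 3018072143167488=21461.05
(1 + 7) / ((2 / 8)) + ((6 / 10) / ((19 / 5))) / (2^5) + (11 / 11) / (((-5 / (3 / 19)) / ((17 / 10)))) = 25561 / 800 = 31.95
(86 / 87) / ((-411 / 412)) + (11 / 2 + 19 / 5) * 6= 54.81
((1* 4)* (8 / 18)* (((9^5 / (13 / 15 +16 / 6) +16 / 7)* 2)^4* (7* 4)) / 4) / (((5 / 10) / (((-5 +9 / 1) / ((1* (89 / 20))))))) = 27936680295847863293.75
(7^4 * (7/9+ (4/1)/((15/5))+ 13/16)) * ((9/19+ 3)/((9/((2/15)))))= 11119031/30780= 361.24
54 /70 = 27 /35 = 0.77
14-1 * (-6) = 20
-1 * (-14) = 14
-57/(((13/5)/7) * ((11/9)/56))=-1005480/143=-7031.33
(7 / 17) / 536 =7 / 9112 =0.00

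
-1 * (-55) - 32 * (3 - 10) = 279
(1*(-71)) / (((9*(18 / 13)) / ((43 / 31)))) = -39689 / 5022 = -7.90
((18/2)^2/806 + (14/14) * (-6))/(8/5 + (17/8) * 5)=-31700/65689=-0.48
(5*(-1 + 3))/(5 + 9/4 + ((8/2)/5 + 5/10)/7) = 1400/1041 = 1.34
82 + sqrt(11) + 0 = sqrt(11) + 82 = 85.32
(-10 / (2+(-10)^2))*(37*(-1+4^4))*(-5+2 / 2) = 3700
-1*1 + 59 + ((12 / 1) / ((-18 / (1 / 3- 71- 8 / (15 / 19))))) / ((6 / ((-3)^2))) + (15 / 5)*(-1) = 679 / 5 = 135.80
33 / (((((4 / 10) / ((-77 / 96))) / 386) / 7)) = -5721485 / 32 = -178796.41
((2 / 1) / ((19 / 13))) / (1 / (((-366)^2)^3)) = 62497099240857216 / 19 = 3289321012676695.58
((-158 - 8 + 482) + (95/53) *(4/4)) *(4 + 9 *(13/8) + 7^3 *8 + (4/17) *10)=878689.12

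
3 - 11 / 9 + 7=8.78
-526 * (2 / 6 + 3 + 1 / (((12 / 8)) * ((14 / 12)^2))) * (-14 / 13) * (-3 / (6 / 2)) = -591224 / 273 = -2165.66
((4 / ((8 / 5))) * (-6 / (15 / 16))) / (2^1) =-8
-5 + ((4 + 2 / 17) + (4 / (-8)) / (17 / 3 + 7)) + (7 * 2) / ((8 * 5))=-1847 / 3230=-0.57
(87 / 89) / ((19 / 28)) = 2436 / 1691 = 1.44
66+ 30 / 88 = 2919 / 44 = 66.34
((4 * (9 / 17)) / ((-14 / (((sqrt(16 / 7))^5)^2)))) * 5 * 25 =-2359296000 / 2000033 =-1179.63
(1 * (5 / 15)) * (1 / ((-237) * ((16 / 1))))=-1 / 11376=-0.00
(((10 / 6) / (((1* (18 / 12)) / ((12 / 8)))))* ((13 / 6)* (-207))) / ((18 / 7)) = -10465 / 36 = -290.69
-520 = -520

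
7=7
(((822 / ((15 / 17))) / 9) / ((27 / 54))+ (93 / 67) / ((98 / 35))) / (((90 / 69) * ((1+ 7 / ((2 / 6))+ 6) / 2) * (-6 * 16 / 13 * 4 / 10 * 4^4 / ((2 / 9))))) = -2619040567 / 784238837760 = -0.00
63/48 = 21/16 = 1.31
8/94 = 4/47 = 0.09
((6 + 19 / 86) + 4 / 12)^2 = 2859481 / 66564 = 42.96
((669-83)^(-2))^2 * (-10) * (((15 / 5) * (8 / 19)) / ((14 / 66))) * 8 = -3960 / 980216756533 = -0.00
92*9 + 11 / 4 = 3323 / 4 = 830.75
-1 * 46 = -46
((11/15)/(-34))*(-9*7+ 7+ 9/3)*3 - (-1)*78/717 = 143757/40630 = 3.54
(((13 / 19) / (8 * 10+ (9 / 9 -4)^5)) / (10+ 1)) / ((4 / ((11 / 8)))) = -13 / 99104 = -0.00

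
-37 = -37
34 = 34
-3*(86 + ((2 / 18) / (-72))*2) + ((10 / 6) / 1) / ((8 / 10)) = -13819 / 54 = -255.91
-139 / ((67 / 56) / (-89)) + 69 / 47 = 32565095 / 3149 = 10341.41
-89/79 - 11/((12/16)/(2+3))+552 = 113177/237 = 477.54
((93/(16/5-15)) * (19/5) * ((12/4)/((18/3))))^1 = -1767/118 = -14.97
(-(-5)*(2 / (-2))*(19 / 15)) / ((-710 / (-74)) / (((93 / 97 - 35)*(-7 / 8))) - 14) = 0.46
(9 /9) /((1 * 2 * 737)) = 1 /1474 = 0.00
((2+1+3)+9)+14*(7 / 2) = 64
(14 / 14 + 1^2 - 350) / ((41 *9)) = -116 / 123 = -0.94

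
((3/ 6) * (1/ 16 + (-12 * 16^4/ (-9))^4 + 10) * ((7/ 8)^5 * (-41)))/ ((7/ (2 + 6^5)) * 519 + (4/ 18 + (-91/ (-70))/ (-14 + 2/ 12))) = -84031045522850100709905994516080065/ 81607656996864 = -1029695602289858978780.47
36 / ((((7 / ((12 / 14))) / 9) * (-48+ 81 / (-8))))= -5184 / 7595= -0.68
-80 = -80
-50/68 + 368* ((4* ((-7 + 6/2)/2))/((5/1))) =-100221/170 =-589.54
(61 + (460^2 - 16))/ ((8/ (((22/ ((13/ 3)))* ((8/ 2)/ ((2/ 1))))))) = 6984285/ 26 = 268626.35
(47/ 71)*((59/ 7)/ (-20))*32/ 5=-22184/ 12425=-1.79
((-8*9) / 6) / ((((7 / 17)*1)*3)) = -68 / 7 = -9.71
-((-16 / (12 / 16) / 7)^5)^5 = 1427247692705959881058285969449495136382746624 / 1136272165922724266740722458520501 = 1256079076395.35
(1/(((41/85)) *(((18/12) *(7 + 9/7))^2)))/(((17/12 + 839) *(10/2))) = 3332/1043222655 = 0.00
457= 457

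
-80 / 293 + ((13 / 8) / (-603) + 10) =9.72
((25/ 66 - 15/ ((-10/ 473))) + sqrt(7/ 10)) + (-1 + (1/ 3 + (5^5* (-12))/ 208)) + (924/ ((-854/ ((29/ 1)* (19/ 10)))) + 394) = sqrt(70)/ 10 + 451837757/ 523380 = 864.14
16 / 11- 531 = -5825 / 11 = -529.55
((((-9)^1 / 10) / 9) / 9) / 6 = -1 / 540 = -0.00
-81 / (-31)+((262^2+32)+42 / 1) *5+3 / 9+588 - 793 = 31935079 / 93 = 343387.95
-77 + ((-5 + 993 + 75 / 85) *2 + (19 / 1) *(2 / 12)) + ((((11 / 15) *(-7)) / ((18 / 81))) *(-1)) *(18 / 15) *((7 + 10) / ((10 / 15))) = 3328759 / 1275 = 2610.79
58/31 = 1.87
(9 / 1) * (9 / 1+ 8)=153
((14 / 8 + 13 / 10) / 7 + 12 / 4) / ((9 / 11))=5291 / 1260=4.20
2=2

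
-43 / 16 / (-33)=43 / 528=0.08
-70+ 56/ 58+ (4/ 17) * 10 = -32874/ 493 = -66.68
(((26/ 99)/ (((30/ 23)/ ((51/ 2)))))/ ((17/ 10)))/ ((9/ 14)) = 4186/ 891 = 4.70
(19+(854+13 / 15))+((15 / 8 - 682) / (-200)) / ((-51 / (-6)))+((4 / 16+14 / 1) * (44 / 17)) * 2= 948.03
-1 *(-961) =961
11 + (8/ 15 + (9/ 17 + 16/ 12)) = 3416/ 255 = 13.40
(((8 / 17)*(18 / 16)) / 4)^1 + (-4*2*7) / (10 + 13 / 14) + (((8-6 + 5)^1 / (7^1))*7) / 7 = -2443 / 612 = -3.99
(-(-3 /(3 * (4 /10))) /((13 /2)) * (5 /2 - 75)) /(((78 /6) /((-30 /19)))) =3.39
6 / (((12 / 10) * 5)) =1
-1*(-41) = 41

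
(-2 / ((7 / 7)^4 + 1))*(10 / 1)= -10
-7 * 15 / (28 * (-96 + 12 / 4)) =5 / 124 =0.04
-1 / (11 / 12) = -12 / 11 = -1.09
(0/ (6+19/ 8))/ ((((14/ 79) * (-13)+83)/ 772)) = 0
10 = 10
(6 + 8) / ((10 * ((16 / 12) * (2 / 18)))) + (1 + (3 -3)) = 209 / 20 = 10.45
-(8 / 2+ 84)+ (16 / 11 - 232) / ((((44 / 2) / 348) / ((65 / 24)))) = -9964.78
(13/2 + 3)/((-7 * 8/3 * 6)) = -19/224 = -0.08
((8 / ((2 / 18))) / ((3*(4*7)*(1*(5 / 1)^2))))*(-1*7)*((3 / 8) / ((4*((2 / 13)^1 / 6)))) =-351 / 400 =-0.88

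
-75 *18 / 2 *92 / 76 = -817.11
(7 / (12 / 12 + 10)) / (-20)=-7 / 220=-0.03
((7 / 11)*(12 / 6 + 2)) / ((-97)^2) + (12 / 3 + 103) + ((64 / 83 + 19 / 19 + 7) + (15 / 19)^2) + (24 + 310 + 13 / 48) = 67083692017285 / 148854745776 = 450.67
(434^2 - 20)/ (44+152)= 47084/ 49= 960.90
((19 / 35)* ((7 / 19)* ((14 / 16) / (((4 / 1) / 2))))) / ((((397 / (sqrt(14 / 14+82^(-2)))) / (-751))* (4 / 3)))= -0.12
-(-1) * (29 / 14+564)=7925 / 14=566.07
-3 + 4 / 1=1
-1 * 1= -1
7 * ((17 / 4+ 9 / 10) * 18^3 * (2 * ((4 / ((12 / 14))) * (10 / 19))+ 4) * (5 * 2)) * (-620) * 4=-882910990080 / 19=-46468999477.89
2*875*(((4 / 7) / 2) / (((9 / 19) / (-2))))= -19000 / 9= -2111.11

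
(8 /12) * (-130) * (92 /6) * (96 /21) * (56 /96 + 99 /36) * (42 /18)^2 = -26790400 /243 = -110248.56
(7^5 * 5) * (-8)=-672280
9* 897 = 8073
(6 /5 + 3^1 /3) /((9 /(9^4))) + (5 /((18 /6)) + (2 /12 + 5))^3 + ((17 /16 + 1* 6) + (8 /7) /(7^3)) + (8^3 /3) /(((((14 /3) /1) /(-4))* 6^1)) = 9882557633 /5186160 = 1905.56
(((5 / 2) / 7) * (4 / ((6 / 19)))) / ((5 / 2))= 38 / 21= 1.81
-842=-842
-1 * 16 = -16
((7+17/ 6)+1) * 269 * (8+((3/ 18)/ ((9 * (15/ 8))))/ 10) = 28329197/ 1215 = 23316.21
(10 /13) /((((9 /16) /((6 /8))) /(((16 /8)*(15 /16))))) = 25 /13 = 1.92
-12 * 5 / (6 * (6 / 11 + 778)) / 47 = -55 / 201254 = -0.00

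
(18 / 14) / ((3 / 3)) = 1.29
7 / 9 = 0.78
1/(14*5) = 1/70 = 0.01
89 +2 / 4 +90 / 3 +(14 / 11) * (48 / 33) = 29367 / 242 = 121.35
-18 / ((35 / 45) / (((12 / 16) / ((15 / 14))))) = -81 / 5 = -16.20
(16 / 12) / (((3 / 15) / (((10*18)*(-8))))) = -9600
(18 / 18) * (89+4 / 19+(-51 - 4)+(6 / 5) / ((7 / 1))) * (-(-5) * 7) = 22864 / 19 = 1203.37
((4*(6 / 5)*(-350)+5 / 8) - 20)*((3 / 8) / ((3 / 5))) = -67975 / 64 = -1062.11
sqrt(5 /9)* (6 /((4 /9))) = 9* sqrt(5) /2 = 10.06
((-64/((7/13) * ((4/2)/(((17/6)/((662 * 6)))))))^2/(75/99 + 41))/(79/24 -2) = 2644928/79383846843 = 0.00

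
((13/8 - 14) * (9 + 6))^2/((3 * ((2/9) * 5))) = 1323135/128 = 10336.99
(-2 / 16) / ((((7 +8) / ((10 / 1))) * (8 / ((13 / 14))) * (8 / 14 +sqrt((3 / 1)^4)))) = -13 / 12864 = -0.00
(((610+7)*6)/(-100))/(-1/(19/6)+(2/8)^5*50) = 9003264/64925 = 138.67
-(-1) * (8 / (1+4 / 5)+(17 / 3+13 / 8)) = 845 / 72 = 11.74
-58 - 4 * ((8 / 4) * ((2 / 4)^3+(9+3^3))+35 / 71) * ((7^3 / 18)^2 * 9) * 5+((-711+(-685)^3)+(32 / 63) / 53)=-103101122908487 / 316092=-326174414.12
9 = 9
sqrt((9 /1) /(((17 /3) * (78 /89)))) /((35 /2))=3 * sqrt(39338) /7735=0.08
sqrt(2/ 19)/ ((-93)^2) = sqrt(38)/ 164331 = 0.00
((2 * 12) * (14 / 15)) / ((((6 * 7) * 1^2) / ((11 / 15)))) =88 / 225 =0.39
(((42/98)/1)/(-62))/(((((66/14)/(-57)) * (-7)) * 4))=-57/19096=-0.00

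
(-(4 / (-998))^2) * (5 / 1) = -0.00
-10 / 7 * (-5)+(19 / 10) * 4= 516 / 35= 14.74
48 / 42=8 / 7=1.14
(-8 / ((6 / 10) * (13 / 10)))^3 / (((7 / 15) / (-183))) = 19520000000 / 46137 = 423087.76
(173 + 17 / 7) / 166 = 614 / 581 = 1.06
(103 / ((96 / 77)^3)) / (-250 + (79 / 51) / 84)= -5595724981 / 26318954496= -0.21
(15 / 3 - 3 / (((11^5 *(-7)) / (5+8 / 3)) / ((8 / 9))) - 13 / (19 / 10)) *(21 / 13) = -355113959 / 119338791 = -2.98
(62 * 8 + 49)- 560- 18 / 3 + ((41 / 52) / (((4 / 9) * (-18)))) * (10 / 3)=-13309 / 624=-21.33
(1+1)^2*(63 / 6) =42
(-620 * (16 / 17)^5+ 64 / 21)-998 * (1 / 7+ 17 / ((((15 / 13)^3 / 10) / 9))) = -741383816620646 / 745424925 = -994578.79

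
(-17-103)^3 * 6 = -10368000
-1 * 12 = -12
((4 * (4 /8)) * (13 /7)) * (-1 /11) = -26 /77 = -0.34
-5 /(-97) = 5 /97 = 0.05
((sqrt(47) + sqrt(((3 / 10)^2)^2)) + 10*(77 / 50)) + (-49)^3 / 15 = -2348333 / 300 + sqrt(47) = -7820.92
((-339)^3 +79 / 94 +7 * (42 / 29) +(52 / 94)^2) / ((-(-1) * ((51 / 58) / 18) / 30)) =-898452628009380 / 37553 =-23924922855.95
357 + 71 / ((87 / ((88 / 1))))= 37307 / 87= 428.82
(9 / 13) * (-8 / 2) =-36 / 13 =-2.77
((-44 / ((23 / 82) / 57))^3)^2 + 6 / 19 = 1437480321875118999670105655023398 / 2812681891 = 511071062275033149018879.10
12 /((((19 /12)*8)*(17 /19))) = 18 /17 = 1.06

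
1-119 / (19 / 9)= -1052 / 19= -55.37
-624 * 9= -5616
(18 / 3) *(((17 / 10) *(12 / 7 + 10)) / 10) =2091 / 175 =11.95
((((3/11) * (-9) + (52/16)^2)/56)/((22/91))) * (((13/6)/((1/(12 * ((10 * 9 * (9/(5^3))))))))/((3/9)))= 58602609/193600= 302.70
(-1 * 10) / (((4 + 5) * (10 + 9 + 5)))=-5 / 108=-0.05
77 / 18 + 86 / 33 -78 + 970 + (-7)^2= 947.88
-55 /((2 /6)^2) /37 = -495 /37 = -13.38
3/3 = 1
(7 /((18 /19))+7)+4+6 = 24.39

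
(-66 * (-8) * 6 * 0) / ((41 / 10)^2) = 0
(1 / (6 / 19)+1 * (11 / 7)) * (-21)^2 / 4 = 4179 / 8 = 522.38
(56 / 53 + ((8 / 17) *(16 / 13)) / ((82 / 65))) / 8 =6999 / 36941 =0.19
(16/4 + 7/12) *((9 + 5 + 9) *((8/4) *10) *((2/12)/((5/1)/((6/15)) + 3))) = 6325/279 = 22.67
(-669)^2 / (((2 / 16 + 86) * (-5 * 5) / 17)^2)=8278088256 / 296700625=27.90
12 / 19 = 0.63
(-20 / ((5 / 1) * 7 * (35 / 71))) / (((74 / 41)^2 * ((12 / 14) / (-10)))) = 119351 / 28749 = 4.15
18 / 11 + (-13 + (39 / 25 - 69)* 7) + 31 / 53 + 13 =-6848191 / 14575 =-469.86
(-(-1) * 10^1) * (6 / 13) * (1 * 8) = 480 / 13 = 36.92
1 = 1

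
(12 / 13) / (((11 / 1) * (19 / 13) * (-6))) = -2 / 209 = -0.01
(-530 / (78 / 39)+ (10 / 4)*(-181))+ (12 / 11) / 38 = -299903 / 418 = -717.47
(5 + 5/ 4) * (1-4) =-75/ 4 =-18.75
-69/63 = -23/21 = -1.10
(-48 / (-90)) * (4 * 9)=96 / 5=19.20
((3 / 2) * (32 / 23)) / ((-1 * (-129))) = 16 / 989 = 0.02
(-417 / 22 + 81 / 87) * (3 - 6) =34497 / 638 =54.07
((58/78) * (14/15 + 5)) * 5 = 2581/117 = 22.06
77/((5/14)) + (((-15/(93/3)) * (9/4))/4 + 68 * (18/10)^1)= 167513/496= 337.73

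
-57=-57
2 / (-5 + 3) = -1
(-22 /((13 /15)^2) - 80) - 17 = -21343 /169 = -126.29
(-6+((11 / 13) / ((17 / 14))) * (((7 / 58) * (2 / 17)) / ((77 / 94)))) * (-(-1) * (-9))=5871618 / 108953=53.89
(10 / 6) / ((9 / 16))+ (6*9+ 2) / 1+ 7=65.96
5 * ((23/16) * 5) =575/16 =35.94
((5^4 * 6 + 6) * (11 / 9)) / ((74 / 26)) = 179036 / 111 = 1612.94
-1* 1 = -1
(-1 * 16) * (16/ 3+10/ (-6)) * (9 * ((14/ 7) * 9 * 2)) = -19008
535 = 535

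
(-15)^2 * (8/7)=1800/7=257.14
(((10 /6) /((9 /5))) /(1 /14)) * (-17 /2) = -2975 /27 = -110.19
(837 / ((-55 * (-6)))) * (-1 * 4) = -558 / 55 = -10.15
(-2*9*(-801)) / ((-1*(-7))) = 14418 / 7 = 2059.71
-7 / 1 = -7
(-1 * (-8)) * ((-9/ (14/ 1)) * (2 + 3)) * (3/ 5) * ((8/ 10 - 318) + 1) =170748/ 35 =4878.51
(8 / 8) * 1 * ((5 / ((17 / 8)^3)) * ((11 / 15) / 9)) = 5632 / 132651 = 0.04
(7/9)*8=56/9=6.22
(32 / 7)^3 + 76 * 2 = 84904 / 343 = 247.53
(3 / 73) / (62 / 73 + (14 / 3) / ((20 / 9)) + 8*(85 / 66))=0.00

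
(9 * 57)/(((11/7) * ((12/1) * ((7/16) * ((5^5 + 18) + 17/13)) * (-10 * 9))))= -247/1124090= -0.00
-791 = -791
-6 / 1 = -6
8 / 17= 0.47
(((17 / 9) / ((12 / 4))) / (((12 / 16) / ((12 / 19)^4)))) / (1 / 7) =121856 / 130321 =0.94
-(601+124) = -725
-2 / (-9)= 2 / 9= 0.22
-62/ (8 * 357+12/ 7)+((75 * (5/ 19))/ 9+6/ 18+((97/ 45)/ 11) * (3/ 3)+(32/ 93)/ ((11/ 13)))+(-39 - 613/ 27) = -58.60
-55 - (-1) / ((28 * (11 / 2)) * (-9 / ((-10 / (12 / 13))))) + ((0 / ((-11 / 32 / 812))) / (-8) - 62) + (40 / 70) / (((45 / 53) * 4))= -4857539 / 41580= -116.82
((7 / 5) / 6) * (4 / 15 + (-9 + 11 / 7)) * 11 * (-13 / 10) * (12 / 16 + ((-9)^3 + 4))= -19470737 / 1125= -17307.32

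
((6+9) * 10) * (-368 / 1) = -55200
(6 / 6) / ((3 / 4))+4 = 16 / 3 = 5.33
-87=-87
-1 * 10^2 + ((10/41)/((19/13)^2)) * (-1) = -1481790/14801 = -100.11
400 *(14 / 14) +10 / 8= 1605 / 4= 401.25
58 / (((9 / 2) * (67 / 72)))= 928 / 67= 13.85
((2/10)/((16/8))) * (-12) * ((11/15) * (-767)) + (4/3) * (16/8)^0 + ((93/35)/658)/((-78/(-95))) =6074308007/8981700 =676.30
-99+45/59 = -5796/59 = -98.24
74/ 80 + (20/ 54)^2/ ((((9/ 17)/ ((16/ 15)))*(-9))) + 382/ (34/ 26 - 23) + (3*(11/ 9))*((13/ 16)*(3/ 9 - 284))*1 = -574025410459/ 666072720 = -861.81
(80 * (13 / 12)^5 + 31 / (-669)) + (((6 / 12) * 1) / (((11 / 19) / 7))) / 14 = 4568614357 / 38149056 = 119.76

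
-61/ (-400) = 61/ 400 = 0.15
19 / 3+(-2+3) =22 / 3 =7.33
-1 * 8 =-8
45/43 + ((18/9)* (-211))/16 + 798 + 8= 268551/344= 780.67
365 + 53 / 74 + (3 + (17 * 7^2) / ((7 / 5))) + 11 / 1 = 72129 / 74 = 974.72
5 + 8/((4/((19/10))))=44/5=8.80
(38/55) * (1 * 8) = 304/55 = 5.53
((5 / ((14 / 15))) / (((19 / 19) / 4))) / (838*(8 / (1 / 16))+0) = 75 / 375424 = 0.00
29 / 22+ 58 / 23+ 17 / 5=18317 / 2530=7.24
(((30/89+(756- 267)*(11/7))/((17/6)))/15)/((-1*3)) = -18782/3115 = -6.03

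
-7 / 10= -0.70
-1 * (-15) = 15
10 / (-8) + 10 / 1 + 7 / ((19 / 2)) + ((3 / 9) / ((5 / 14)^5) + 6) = 51908999 / 712500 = 72.85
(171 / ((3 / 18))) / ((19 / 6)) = 324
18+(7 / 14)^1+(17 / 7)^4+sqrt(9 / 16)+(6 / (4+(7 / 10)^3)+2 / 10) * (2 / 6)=34137544517 / 625652580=54.56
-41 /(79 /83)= -3403 /79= -43.08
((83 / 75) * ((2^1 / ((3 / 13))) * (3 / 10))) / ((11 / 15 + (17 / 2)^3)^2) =207168 / 27219655445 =0.00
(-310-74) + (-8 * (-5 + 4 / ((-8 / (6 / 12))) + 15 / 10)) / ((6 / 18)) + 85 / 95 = -293.11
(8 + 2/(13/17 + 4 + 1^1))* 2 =16.69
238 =238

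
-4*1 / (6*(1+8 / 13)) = -26 / 63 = -0.41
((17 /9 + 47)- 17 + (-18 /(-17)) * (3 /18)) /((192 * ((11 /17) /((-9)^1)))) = -223 /96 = -2.32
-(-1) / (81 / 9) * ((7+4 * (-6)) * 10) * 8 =-1360 / 9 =-151.11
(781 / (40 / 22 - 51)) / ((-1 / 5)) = 42955 / 541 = 79.40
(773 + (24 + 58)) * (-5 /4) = -4275 /4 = -1068.75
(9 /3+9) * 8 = 96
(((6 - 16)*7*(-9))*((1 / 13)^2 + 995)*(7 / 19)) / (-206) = -370783980 / 330733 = -1121.10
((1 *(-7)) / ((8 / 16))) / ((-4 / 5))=17.50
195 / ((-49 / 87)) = -16965 / 49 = -346.22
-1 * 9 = -9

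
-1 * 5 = -5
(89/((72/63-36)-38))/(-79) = 623/40290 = 0.02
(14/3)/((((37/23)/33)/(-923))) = -3269266/37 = -88358.54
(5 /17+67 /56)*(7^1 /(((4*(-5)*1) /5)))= -1419 /544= -2.61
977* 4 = 3908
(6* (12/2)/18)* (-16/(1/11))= -352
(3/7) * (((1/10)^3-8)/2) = -23997/14000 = -1.71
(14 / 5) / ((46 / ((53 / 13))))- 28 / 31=-30359 / 46345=-0.66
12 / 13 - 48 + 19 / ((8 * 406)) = -1987529 / 42224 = -47.07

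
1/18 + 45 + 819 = 15553/18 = 864.06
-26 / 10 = -13 / 5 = -2.60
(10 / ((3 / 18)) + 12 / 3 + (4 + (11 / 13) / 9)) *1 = 68.09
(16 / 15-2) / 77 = -2 / 165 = -0.01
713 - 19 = 694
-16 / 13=-1.23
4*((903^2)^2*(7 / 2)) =9308485721934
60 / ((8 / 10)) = 75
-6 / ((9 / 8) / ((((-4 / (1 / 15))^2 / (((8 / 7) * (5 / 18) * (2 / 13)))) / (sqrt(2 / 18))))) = -1179360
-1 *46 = -46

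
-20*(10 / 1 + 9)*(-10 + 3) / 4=665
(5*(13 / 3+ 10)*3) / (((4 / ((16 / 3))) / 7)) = 6020 / 3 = 2006.67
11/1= 11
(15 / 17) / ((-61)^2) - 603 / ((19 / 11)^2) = -202.11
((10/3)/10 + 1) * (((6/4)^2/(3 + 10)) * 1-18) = -309/13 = -23.77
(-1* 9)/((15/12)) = -36/5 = -7.20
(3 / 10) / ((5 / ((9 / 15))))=9 / 250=0.04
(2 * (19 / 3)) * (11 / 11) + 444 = 1370 / 3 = 456.67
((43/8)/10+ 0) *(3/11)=129/880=0.15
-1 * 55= -55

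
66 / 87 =22 / 29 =0.76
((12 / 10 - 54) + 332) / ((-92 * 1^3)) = -349 / 115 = -3.03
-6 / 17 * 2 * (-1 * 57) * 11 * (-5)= -37620 / 17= -2212.94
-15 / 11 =-1.36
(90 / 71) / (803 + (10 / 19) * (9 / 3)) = 1710 / 1085377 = 0.00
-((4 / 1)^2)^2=-256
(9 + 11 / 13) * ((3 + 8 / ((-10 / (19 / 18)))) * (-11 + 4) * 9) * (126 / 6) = -1825152 / 65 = -28079.26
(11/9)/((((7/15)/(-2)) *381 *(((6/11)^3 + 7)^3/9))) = -259374246010/770176991146493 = -0.00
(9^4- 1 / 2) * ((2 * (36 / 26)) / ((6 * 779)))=39363 / 10127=3.89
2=2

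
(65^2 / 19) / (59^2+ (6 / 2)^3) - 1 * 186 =-12393047 / 66652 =-185.94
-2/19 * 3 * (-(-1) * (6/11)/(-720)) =1/4180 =0.00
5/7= 0.71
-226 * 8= -1808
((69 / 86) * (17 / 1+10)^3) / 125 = 1358127 / 10750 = 126.34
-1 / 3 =-0.33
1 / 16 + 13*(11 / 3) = 2291 / 48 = 47.73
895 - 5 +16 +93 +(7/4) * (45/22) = 88227/88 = 1002.58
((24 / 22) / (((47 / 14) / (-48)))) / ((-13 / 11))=8064 / 611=13.20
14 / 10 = 7 / 5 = 1.40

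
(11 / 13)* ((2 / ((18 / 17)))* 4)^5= 15993269248 / 767637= 20834.42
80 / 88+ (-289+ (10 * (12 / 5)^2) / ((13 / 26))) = -9509 / 55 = -172.89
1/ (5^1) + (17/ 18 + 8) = 823/ 90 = 9.14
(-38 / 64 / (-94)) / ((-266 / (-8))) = 1 / 5264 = 0.00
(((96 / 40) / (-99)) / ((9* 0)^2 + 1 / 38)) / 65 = -152 / 10725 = -0.01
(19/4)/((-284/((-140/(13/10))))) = 3325/1846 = 1.80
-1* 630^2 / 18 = -22050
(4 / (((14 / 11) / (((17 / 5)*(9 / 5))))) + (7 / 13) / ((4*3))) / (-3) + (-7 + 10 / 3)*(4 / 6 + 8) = -3128921 / 81900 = -38.20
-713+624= -89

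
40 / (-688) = -5 / 86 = -0.06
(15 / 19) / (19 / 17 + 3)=51 / 266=0.19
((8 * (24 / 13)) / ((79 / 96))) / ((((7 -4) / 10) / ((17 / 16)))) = 65280 / 1027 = 63.56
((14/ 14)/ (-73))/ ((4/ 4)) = -1/ 73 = -0.01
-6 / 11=-0.55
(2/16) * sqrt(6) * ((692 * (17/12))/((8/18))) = 8823 * sqrt(6)/32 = 675.37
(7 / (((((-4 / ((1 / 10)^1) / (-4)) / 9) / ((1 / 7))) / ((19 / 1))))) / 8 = 171 / 80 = 2.14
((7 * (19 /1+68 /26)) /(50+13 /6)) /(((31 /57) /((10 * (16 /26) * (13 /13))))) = 53817120 /1639807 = 32.82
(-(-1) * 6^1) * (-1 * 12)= -72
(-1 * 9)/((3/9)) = -27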